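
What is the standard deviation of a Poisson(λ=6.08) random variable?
2.4658

We have X ~ Poisson(λ=6.08).

For a Poisson distribution with λ=6.08:
σ = √Var(X) = 2.4658

The standard deviation is the square root of the variance.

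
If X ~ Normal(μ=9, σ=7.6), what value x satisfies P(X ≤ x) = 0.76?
14.3679

We have X ~ Normal(μ=9, σ=7.6).

We want to find x such that P(X ≤ x) = 0.76.

This is the 76th percentile, which means 76% of values fall below this point.

Using the inverse CDF (quantile function):
x = F⁻¹(0.76) = 14.3679

Verification: P(X ≤ 14.3679) = 0.76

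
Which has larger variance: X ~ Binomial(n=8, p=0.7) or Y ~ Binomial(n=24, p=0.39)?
Y has larger variance (5.7096 > 1.6800)

Compute the variance for each distribution:

X ~ Binomial(n=8, p=0.7):
Var(X) = 1.6800

Y ~ Binomial(n=24, p=0.39):
Var(Y) = 5.7096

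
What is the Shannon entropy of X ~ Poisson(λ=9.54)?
2.5374 nats

We have X ~ Poisson(λ=9.54).

The Shannon entropy measures the uncertainty or information content of the distribution.

For a Poisson distribution with λ=9.54:
H(X) = 2.5374 nats

(In bits, this would be 3.6607 bits.)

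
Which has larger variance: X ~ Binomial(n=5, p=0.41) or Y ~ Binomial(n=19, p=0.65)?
Y has larger variance (4.3225 > 1.2095)

Compute the variance for each distribution:

X ~ Binomial(n=5, p=0.41):
Var(X) = 1.2095

Y ~ Binomial(n=19, p=0.65):
Var(Y) = 4.3225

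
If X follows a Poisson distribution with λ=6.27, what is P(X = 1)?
0.011864

We have X ~ Poisson(λ=6.27).

For a Poisson distribution, the PMF gives us the probability of each outcome.

Using the PMF formula:
P(X = 1) = 0.011864

Rounded to 4 decimal places: 0.0119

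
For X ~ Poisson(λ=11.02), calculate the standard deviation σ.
3.3196

We have X ~ Poisson(λ=11.02).

For a Poisson distribution with λ=11.02:
σ = √Var(X) = 3.3196

The standard deviation is the square root of the variance.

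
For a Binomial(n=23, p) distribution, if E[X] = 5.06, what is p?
p = 0.22

For a Binomial(n, p) distribution:
E[X] = n × p

Given n = 23 and E[X] = 5.06:
5.06 = 23 × p
p = 5.06 / 23 = 0.22

Verification: Binomial(23, 0.22) has E[X] = 5.06 ✓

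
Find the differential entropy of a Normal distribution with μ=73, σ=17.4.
4.2754 nats

We have X ~ Normal(μ=73, σ=17.4).

The differential entropy measures the uncertainty or information content of the distribution.

For a Normal distribution with μ=73, σ=17.4:
h(X) = 4.2754 nats

(In bits, this would be 6.1681 bits.)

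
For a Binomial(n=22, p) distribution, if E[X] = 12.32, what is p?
p = 0.56

For a Binomial(n, p) distribution:
E[X] = n × p

Given n = 22 and E[X] = 12.32:
12.32 = 22 × p
p = 12.32 / 22 = 0.56

Verification: Binomial(22, 0.56) has E[X] = 12.32 ✓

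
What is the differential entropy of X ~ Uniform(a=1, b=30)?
3.3673 nats

We have X ~ Uniform(a=1, b=30).

The differential entropy measures the uncertainty or information content of the distribution.

For a Uniform distribution with a=1, b=30:
h(X) = 3.3673 nats

(In bits, this would be 4.8580 bits.)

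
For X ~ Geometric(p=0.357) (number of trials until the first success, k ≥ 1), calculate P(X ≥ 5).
0.170940

We have X ~ Geometric(p=0.357) (number of trials until the first success, k ≥ 1).

For discrete distributions, P(X ≥ 5) = 1 - P(X ≤ 4).

P(X ≤ 4) = 0.829060
P(X ≥ 5) = 1 - 0.829060 = 0.170940

So there's approximately a 17.1% chance that X is at least 5.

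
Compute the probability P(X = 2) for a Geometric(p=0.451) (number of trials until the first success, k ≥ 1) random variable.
0.247599

We have X ~ Geometric(p=0.451) (number of trials until the first success, k ≥ 1).

For a Geometric distribution, the PMF gives us the probability of each outcome.

Using the PMF formula:
P(X = 2) = 0.247599

Rounded to 4 decimal places: 0.2476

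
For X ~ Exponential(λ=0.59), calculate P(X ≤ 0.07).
0.040459

We have X ~ Exponential(λ=0.59).

The CDF gives us P(X ≤ k).

Using the CDF:
P(X ≤ 0.07) = 0.040459

This means there's approximately a 4.0% chance that X is at most 0.07.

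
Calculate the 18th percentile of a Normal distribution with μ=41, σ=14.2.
28.0018

We have X ~ Normal(μ=41, σ=14.2).

We want to find x such that P(X ≤ x) = 0.18.

This is the 18th percentile, which means 18% of values fall below this point.

Using the inverse CDF (quantile function):
x = F⁻¹(0.18) = 28.0018

Verification: P(X ≤ 28.0018) = 0.18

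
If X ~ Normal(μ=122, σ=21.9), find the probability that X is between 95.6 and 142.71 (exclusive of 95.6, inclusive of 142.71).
0.713830

We have X ~ Normal(μ=122, σ=21.9).

To find P(95.6 < X ≤ 142.71), we use:
P(95.6 < X ≤ 142.71) = P(X ≤ 142.71) - P(X ≤ 95.6)
                 = F(142.71) - F(95.6)
                 = 0.827840 - 0.114009
                 = 0.713830

So there's approximately a 71.4% chance that X falls in this range.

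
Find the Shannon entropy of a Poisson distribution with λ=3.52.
2.0182 nats

We have X ~ Poisson(λ=3.52).

The Shannon entropy measures the uncertainty or information content of the distribution.

For a Poisson distribution with λ=3.52:
H(X) = 2.0182 nats

(In bits, this would be 2.9117 bits.)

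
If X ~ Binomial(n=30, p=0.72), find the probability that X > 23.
0.223841

We have X ~ Binomial(n=30, p=0.72).

P(X > 23) = 1 - P(X ≤ 23)
                = 1 - F(23)
                = 1 - 0.776159
                = 0.223841

So there's approximately a 22.4% chance that X exceeds 23.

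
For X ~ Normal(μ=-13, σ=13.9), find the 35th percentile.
-18.3560

We have X ~ Normal(μ=-13, σ=13.9).

We want to find x such that P(X ≤ x) = 0.35.

This is the 35th percentile, which means 35% of values fall below this point.

Using the inverse CDF (quantile function):
x = F⁻¹(0.35) = -18.3560

Verification: P(X ≤ -18.3560) = 0.35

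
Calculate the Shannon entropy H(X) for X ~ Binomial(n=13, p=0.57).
1.9971 nats

We have X ~ Binomial(n=13, p=0.57).

The Shannon entropy measures the uncertainty or information content of the distribution.

For a Binomial distribution with n=13, p=0.57:
H(X) = 1.9971 nats

(In bits, this would be 2.8812 bits.)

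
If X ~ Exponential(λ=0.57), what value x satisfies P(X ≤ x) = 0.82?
3.0084

We have X ~ Exponential(λ=0.57).

We want to find x such that P(X ≤ x) = 0.82.

This is the 82nd percentile, which means 82% of values fall below this point.

Using the inverse CDF (quantile function):
x = F⁻¹(0.82) = 3.0084

Verification: P(X ≤ 3.0084) = 0.82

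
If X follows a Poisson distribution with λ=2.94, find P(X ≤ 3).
0.660672

We have X ~ Poisson(λ=2.94).

The CDF gives us P(X ≤ k).

Using the CDF:
P(X ≤ 3) = 0.660672

This means there's approximately a 66.1% chance that X is at most 3.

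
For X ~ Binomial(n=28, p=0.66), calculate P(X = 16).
0.094110

We have X ~ Binomial(n=28, p=0.66).

For a Binomial distribution, the PMF gives us the probability of each outcome.

Using the PMF formula:
P(X = 16) = 0.094110

Rounded to 4 decimal places: 0.0941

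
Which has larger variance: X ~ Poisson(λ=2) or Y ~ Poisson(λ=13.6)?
Y has larger variance (13.6000 > 2.0000)

Compute the variance for each distribution:

X ~ Poisson(λ=2):
Var(X) = 2.0000

Y ~ Poisson(λ=13.6):
Var(Y) = 13.6000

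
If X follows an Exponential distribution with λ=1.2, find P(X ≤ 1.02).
0.705948

We have X ~ Exponential(λ=1.2).

The CDF gives us P(X ≤ k).

Using the CDF:
P(X ≤ 1.02) = 0.705948

This means there's approximately a 70.6% chance that X is at most 1.02.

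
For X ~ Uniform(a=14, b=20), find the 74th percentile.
18.4400

We have X ~ Uniform(a=14, b=20).

We want to find x such that P(X ≤ x) = 0.74.

This is the 74th percentile, which means 74% of values fall below this point.

Using the inverse CDF (quantile function):
x = F⁻¹(0.74) = 18.4400

Verification: P(X ≤ 18.4400) = 0.74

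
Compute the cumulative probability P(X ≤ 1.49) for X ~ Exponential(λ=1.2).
0.832706

We have X ~ Exponential(λ=1.2).

The CDF gives us P(X ≤ k).

Using the CDF:
P(X ≤ 1.49) = 0.832706

This means there's approximately a 83.3% chance that X is at most 1.49.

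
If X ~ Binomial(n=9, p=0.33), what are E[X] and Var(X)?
E[X] = 2.9700, Var(X) = 1.9899

We have X ~ Binomial(n=9, p=0.33).

For a Binomial distribution with n=9, p=0.33:

Expected value:
E[X] = 2.9700

Variance:
Var(X) = 1.9899

Standard deviation:
σ = √Var(X) = 1.4106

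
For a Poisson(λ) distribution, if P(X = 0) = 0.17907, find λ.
λ = 1.7200

For a Poisson(λ) distribution, the PMF at 0 is:
P(X = 0) = λ^0 e^(-λ) / 0! = e^(-λ)

Given P(X = 0) = 0.17907:
e^(-λ) = 0.17907
-λ = ln(0.17907)
λ = -ln(0.17907) = 1.7200

Verification: e^(-1.7200) = 0.17907 ✓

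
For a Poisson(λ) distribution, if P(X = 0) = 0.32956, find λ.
λ = 1.1100

For a Poisson(λ) distribution, the PMF at 0 is:
P(X = 0) = λ^0 e^(-λ) / 0! = e^(-λ)

Given P(X = 0) = 0.32956:
e^(-λ) = 0.32956
-λ = ln(0.32956)
λ = -ln(0.32956) = 1.1100

Verification: e^(-1.1100) = 0.32956 ✓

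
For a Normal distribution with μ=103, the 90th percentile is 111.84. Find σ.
σ = 6.8979

For X ~ Normal(μ, σ), the p-th percentile satisfies x = μ + z_p × σ,
where z_p = Φ⁻¹(p) is the standard normal quantile.

Step 1: z_{0.9} = Φ⁻¹(0.9) = 1.2816

Step 2: Solve for σ:
111.84 = 103 + 1.2816 × σ
σ = (111.84 - 103) / 1.2816
σ = 8.84 / 1.2816
σ = 6.8979

Verification: μ + z × σ = 103 + 1.2816 × 6.8979 = 111.84 ✓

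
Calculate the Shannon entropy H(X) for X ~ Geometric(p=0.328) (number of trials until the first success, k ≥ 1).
1.9291 nats

We have X ~ Geometric(p=0.328) (number of trials until the first success, k ≥ 1).

The Shannon entropy measures the uncertainty or information content of the distribution.

For a Geometric distribution with p=0.328 (number of trials until the first success, k ≥ 1):
H(X) = 1.9291 nats

(In bits, this would be 2.7831 bits.)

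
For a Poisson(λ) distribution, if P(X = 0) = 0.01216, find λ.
λ = 4.4096

For a Poisson(λ) distribution, the PMF at 0 is:
P(X = 0) = λ^0 e^(-λ) / 0! = e^(-λ)

Given P(X = 0) = 0.01216:
e^(-λ) = 0.01216
-λ = ln(0.01216)
λ = -ln(0.01216) = 4.4096

Verification: e^(-4.4096) = 0.01216 ✓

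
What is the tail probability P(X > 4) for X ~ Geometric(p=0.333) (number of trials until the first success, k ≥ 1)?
0.197926

We have X ~ Geometric(p=0.333) (number of trials until the first success, k ≥ 1).

P(X > 4) = 1 - P(X ≤ 4)
                = 1 - F(4)
                = 1 - 0.802074
                = 0.197926

So there's approximately a 19.8% chance that X exceeds 4.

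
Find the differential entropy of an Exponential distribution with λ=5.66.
-0.7334 nats

We have X ~ Exponential(λ=5.66).

The differential entropy measures the uncertainty or information content of the distribution.

For an Exponential distribution with λ=5.66:
h(X) = -0.7334 nats

(In bits, this would be -1.0581 bits.)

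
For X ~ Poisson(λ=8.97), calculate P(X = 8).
0.132190

We have X ~ Poisson(λ=8.97).

For a Poisson distribution, the PMF gives us the probability of each outcome.

Using the PMF formula:
P(X = 8) = 0.132190

Rounded to 4 decimal places: 0.1322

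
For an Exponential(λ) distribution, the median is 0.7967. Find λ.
λ = 0.8700

For X ~ Exponential(λ), the CDF is F(x) = 1 - e^(-λx).
The median m satisfies F(m) = 0.5:
1 - e^(-λm) = 0.5
e^(-λm) = 0.5
λm = ln(2)
m = ln(2) / λ

Given m = 0.7967:
λ = ln(2) / 0.7967 = 0.693147 / 0.7967 = 0.8700

Verification: ln(2) / 0.8700 = 0.7967 ✓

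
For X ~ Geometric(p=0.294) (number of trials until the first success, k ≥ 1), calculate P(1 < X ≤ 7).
0.618576

We have X ~ Geometric(p=0.294) (number of trials until the first success, k ≥ 1).

To find P(1 < X ≤ 7), we use:
P(1 < X ≤ 7) = P(X ≤ 7) - P(X ≤ 1)
                 = F(7) - F(1)
                 = 0.912576 - 0.294000
                 = 0.618576

So there's approximately a 61.9% chance that X falls in this range.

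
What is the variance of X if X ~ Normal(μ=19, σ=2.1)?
4.4100

We have X ~ Normal(μ=19, σ=2.1).

For a Normal distribution with μ=19, σ=2.1:
Var(X) = 4.4100

The variance measures the spread of the distribution around the mean.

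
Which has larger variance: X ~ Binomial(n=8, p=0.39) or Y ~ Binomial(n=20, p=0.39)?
Y has larger variance (4.7580 > 1.9032)

Compute the variance for each distribution:

X ~ Binomial(n=8, p=0.39):
Var(X) = 1.9032

Y ~ Binomial(n=20, p=0.39):
Var(Y) = 4.7580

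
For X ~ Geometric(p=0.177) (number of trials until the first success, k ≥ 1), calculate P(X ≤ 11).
0.882673

We have X ~ Geometric(p=0.177) (number of trials until the first success, k ≥ 1).

The CDF gives us P(X ≤ k).

Using the CDF:
P(X ≤ 11) = 0.882673

This means there's approximately a 88.3% chance that X is at most 11.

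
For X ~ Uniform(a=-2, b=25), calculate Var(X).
60.7500

We have X ~ Uniform(a=-2, b=25).

For a Uniform distribution with a=-2, b=25:
Var(X) = 60.7500

The variance measures the spread of the distribution around the mean.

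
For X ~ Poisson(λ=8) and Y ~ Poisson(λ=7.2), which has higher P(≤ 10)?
Y has higher probability (P(Y ≤ 10) = 0.8867 > P(X ≤ 10) = 0.8159)

Compute P(≤ 10) for each distribution:

X ~ Poisson(λ=8):
P(X ≤ 10) = 0.8159

Y ~ Poisson(λ=7.2):
P(Y ≤ 10) = 0.8867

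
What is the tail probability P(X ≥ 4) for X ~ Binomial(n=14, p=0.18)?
0.235128

We have X ~ Binomial(n=14, p=0.18).

For discrete distributions, P(X ≥ 4) = 1 - P(X ≤ 3).

P(X ≤ 3) = 0.764872
P(X ≥ 4) = 1 - 0.764872 = 0.235128

So there's approximately a 23.5% chance that X is at least 4.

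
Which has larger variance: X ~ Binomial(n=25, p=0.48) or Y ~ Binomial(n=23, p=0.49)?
X has larger variance (6.2400 > 5.7477)

Compute the variance for each distribution:

X ~ Binomial(n=25, p=0.48):
Var(X) = 6.2400

Y ~ Binomial(n=23, p=0.49):
Var(Y) = 5.7477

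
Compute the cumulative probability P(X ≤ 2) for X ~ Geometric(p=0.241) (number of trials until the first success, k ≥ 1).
0.423919

We have X ~ Geometric(p=0.241) (number of trials until the first success, k ≥ 1).

The CDF gives us P(X ≤ k).

Using the CDF:
P(X ≤ 2) = 0.423919

This means there's approximately a 42.4% chance that X is at most 2.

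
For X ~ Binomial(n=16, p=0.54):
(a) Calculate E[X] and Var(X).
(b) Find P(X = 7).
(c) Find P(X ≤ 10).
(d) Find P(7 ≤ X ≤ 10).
(a) E[X] = 8.6400, Var(X) = 3.9744
(b) P(X = 7) = 0.141255
(c) P(X ≤ 10) = 0.824064
(d) P(7 ≤ X ≤ 10) = 0.682421

We have X ~ Binomial(n=16, p=0.54).

(a) Moments:
E[X] = 8.6400
Var(X) = 3.9744
σ = √Var(X) = 1.9936

(b) Point probability using PMF:
P(X = 7) = 0.141255

(c) Cumulative probability using CDF:
P(X ≤ 10) = F(10) = 0.824064

(d) Range probability:
P(7 ≤ X ≤ 10) = P(X ≤ 10) - P(X ≤ 6)
                   = F(10) - F(6)
                   = 0.824064 - 0.141643
                   = 0.682421

This means approximately 68.2% of outcomes fall in the interval [7, 10].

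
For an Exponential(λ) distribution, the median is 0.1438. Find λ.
λ = 4.8202

For X ~ Exponential(λ), the CDF is F(x) = 1 - e^(-λx).
The median m satisfies F(m) = 0.5:
1 - e^(-λm) = 0.5
e^(-λm) = 0.5
λm = ln(2)
m = ln(2) / λ

Given m = 0.1438:
λ = ln(2) / 0.1438 = 0.693147 / 0.1438 = 4.8202

Verification: ln(2) / 4.8202 = 0.1438 ✓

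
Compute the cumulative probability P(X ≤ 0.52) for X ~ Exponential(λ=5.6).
0.945633

We have X ~ Exponential(λ=5.6).

The CDF gives us P(X ≤ k).

Using the CDF:
P(X ≤ 0.52) = 0.945633

This means there's approximately a 94.6% chance that X is at most 0.52.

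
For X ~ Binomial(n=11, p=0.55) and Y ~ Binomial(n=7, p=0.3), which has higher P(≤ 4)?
Y has higher probability (P(Y ≤ 4) = 0.9712 > P(X ≤ 4) = 0.1738)

Compute P(≤ 4) for each distribution:

X ~ Binomial(n=11, p=0.55):
P(X ≤ 4) = 0.1738

Y ~ Binomial(n=7, p=0.3):
P(Y ≤ 4) = 0.9712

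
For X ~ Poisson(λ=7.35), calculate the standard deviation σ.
2.7111

We have X ~ Poisson(λ=7.35).

For a Poisson distribution with λ=7.35:
σ = √Var(X) = 2.7111

The standard deviation is the square root of the variance.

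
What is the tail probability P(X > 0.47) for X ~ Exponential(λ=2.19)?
0.357257

We have X ~ Exponential(λ=2.19).

P(X > 0.47) = 1 - P(X ≤ 0.47)
                = 1 - F(0.47)
                = 1 - 0.642743
                = 0.357257

So there's approximately a 35.7% chance that X exceeds 0.47.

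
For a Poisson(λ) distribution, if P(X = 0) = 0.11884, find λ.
λ = 2.1300

For a Poisson(λ) distribution, the PMF at 0 is:
P(X = 0) = λ^0 e^(-λ) / 0! = e^(-λ)

Given P(X = 0) = 0.11884:
e^(-λ) = 0.11884
-λ = ln(0.11884)
λ = -ln(0.11884) = 2.1300

Verification: e^(-2.1300) = 0.11884 ✓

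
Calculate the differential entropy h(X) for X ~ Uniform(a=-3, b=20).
3.1355 nats

We have X ~ Uniform(a=-3, b=20).

The differential entropy measures the uncertainty or information content of the distribution.

For a Uniform distribution with a=-3, b=20:
h(X) = 3.1355 nats

(In bits, this would be 4.5236 bits.)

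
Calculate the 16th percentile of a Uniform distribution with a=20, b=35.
22.4000

We have X ~ Uniform(a=20, b=35).

We want to find x such that P(X ≤ x) = 0.16.

This is the 16th percentile, which means 16% of values fall below this point.

Using the inverse CDF (quantile function):
x = F⁻¹(0.16) = 22.4000

Verification: P(X ≤ 22.4000) = 0.16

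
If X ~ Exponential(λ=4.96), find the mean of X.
0.2016

We have X ~ Exponential(λ=4.96).

For an Exponential distribution with λ=4.96:
E[X] = 0.2016

This is the expected (average) value of X.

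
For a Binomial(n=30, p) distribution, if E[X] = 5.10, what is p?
p = 0.17

For a Binomial(n, p) distribution:
E[X] = n × p

Given n = 30 and E[X] = 5.10:
5.10 = 30 × p
p = 5.10 / 30 = 0.17

Verification: Binomial(30, 0.17) has E[X] = 5.10 ✓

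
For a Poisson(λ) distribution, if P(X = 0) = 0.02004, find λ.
λ = 3.9100

For a Poisson(λ) distribution, the PMF at 0 is:
P(X = 0) = λ^0 e^(-λ) / 0! = e^(-λ)

Given P(X = 0) = 0.02004:
e^(-λ) = 0.02004
-λ = ln(0.02004)
λ = -ln(0.02004) = 3.9100

Verification: e^(-3.9100) = 0.02004 ✓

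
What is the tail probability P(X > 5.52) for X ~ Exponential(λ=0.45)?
0.083409

We have X ~ Exponential(λ=0.45).

P(X > 5.52) = 1 - P(X ≤ 5.52)
                = 1 - F(5.52)
                = 1 - 0.916591
                = 0.083409

So there's approximately a 8.3% chance that X exceeds 5.52.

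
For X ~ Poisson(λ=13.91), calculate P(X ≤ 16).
0.763657

We have X ~ Poisson(λ=13.91).

The CDF gives us P(X ≤ k).

Using the CDF:
P(X ≤ 16) = 0.763657

This means there's approximately a 76.4% chance that X is at most 16.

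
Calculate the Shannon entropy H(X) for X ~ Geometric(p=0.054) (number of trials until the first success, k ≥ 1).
3.8913 nats

We have X ~ Geometric(p=0.054) (number of trials until the first success, k ≥ 1).

The Shannon entropy measures the uncertainty or information content of the distribution.

For a Geometric distribution with p=0.054 (number of trials until the first success, k ≥ 1):
H(X) = 3.8913 nats

(In bits, this would be 5.6139 bits.)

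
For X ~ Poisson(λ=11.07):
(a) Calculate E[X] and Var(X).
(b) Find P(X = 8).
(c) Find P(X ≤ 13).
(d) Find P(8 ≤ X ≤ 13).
(a) E[X] = 11.0700, Var(X) = 11.0700
(b) P(X = 8) = 0.087100
(c) P(X ≤ 13) = 0.774769
(d) P(8 ≤ X ≤ 13) = 0.636040

We have X ~ Poisson(λ=11.07).

(a) Moments:
E[X] = 11.0700
Var(X) = 11.0700
σ = √Var(X) = 3.3272

(b) Point probability using PMF:
P(X = 8) = 0.087100

(c) Cumulative probability using CDF:
P(X ≤ 13) = F(13) = 0.774769

(d) Range probability:
P(8 ≤ X ≤ 13) = P(X ≤ 13) - P(X ≤ 7)
                   = F(13) - F(7)
                   = 0.774769 - 0.138728
                   = 0.636040

This means approximately 63.6% of outcomes fall in the interval [8, 13].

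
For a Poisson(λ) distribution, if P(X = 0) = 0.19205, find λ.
λ = 1.6500

For a Poisson(λ) distribution, the PMF at 0 is:
P(X = 0) = λ^0 e^(-λ) / 0! = e^(-λ)

Given P(X = 0) = 0.19205:
e^(-λ) = 0.19205
-λ = ln(0.19205)
λ = -ln(0.19205) = 1.6500

Verification: e^(-1.6500) = 0.19205 ✓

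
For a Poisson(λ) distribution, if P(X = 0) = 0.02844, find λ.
λ = 3.5600

For a Poisson(λ) distribution, the PMF at 0 is:
P(X = 0) = λ^0 e^(-λ) / 0! = e^(-λ)

Given P(X = 0) = 0.02844:
e^(-λ) = 0.02844
-λ = ln(0.02844)
λ = -ln(0.02844) = 3.5600

Verification: e^(-3.5600) = 0.02844 ✓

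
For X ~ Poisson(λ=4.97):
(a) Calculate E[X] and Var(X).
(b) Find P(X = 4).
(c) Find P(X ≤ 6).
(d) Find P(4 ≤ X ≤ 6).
(a) E[X] = 4.9700, Var(X) = 4.9700
(b) P(X = 4) = 0.176511
(c) P(X ≤ 6) = 0.766557
(d) P(4 ≤ X ≤ 6) = 0.497294

We have X ~ Poisson(λ=4.97).

(a) Moments:
E[X] = 4.9700
Var(X) = 4.9700
σ = √Var(X) = 2.2293

(b) Point probability using PMF:
P(X = 4) = 0.176511

(c) Cumulative probability using CDF:
P(X ≤ 6) = F(6) = 0.766557

(d) Range probability:
P(4 ≤ X ≤ 6) = P(X ≤ 6) - P(X ≤ 3)
                   = F(6) - F(3)
                   = 0.766557 - 0.269262
                   = 0.497294

This means approximately 49.7% of outcomes fall in the interval [4, 6].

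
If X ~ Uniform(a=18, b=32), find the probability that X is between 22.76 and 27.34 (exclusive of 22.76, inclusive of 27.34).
0.327143

We have X ~ Uniform(a=18, b=32).

To find P(22.76 < X ≤ 27.34), we use:
P(22.76 < X ≤ 27.34) = P(X ≤ 27.34) - P(X ≤ 22.76)
                 = F(27.34) - F(22.76)
                 = 0.667143 - 0.340000
                 = 0.327143

So there's approximately a 32.7% chance that X falls in this range.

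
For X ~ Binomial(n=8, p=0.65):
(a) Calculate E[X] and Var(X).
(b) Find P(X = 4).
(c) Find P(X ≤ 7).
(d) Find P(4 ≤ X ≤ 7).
(a) E[X] = 5.2000, Var(X) = 1.8200
(b) P(X = 4) = 0.187510
(c) P(X ≤ 7) = 0.968136
(d) P(4 ≤ X ≤ 7) = 0.862045

We have X ~ Binomial(n=8, p=0.65).

(a) Moments:
E[X] = 5.2000
Var(X) = 1.8200
σ = √Var(X) = 1.3491

(b) Point probability using PMF:
P(X = 4) = 0.187510

(c) Cumulative probability using CDF:
P(X ≤ 7) = F(7) = 0.968136

(d) Range probability:
P(4 ≤ X ≤ 7) = P(X ≤ 7) - P(X ≤ 3)
                   = F(7) - F(3)
                   = 0.968136 - 0.106091
                   = 0.862045

This means approximately 86.2% of outcomes fall in the interval [4, 7].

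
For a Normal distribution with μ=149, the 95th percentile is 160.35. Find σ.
σ = 6.9003

For X ~ Normal(μ, σ), the p-th percentile satisfies x = μ + z_p × σ,
where z_p = Φ⁻¹(p) is the standard normal quantile.

Step 1: z_{0.95} = Φ⁻¹(0.95) = 1.6449

Step 2: Solve for σ:
160.35 = 149 + 1.6449 × σ
σ = (160.35 - 149) / 1.6449
σ = 11.35 / 1.6449
σ = 6.9003

Verification: μ + z × σ = 149 + 1.6449 × 6.9003 = 160.35 ✓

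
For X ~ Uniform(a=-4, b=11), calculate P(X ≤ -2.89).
0.074000

We have X ~ Uniform(a=-4, b=11).

The CDF gives us P(X ≤ k).

Using the CDF:
P(X ≤ -2.89) = 0.074000

This means there's approximately a 7.4% chance that X is at most -2.89.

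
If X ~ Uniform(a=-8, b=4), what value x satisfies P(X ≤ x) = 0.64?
-0.3200

We have X ~ Uniform(a=-8, b=4).

We want to find x such that P(X ≤ x) = 0.64.

This is the 64th percentile, which means 64% of values fall below this point.

Using the inverse CDF (quantile function):
x = F⁻¹(0.64) = -0.3200

Verification: P(X ≤ -0.3200) = 0.64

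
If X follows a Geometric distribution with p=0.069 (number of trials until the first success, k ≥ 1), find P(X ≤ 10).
0.510788

We have X ~ Geometric(p=0.069) (number of trials until the first success, k ≥ 1).

The CDF gives us P(X ≤ k).

Using the CDF:
P(X ≤ 10) = 0.510788

This means there's approximately a 51.1% chance that X is at most 10.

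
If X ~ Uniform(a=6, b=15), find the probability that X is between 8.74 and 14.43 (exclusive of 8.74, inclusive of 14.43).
0.632222

We have X ~ Uniform(a=6, b=15).

To find P(8.74 < X ≤ 14.43), we use:
P(8.74 < X ≤ 14.43) = P(X ≤ 14.43) - P(X ≤ 8.74)
                 = F(14.43) - F(8.74)
                 = 0.936667 - 0.304444
                 = 0.632222

So there's approximately a 63.2% chance that X falls in this range.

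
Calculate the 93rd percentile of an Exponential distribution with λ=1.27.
2.0939

We have X ~ Exponential(λ=1.27).

We want to find x such that P(X ≤ x) = 0.93.

This is the 93rd percentile, which means 93% of values fall below this point.

Using the inverse CDF (quantile function):
x = F⁻¹(0.93) = 2.0939

Verification: P(X ≤ 2.0939) = 0.93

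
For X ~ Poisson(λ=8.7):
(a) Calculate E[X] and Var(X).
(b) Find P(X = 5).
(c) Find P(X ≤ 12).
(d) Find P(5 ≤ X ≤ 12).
(a) E[X] = 8.7000, Var(X) = 8.7000
(b) P(X = 5) = 0.069192
(c) P(X ≤ 12) = 0.896501
(d) P(5 ≤ X ≤ 12) = 0.830533

We have X ~ Poisson(λ=8.7).

(a) Moments:
E[X] = 8.7000
Var(X) = 8.7000
σ = √Var(X) = 2.9496

(b) Point probability using PMF:
P(X = 5) = 0.069192

(c) Cumulative probability using CDF:
P(X ≤ 12) = F(12) = 0.896501

(d) Range probability:
P(5 ≤ X ≤ 12) = P(X ≤ 12) - P(X ≤ 4)
                   = F(12) - F(4)
                   = 0.896501 - 0.065968
                   = 0.830533

This means approximately 83.1% of outcomes fall in the interval [5, 12].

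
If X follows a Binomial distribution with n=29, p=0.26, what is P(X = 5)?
0.102584

We have X ~ Binomial(n=29, p=0.26).

For a Binomial distribution, the PMF gives us the probability of each outcome.

Using the PMF formula:
P(X = 5) = 0.102584

Rounded to 4 decimal places: 0.1026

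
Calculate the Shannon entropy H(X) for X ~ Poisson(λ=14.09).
2.7355 nats

We have X ~ Poisson(λ=14.09).

The Shannon entropy measures the uncertainty or information content of the distribution.

For a Poisson distribution with λ=14.09:
H(X) = 2.7355 nats

(In bits, this would be 3.9465 bits.)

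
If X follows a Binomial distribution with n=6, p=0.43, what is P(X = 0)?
0.034296

We have X ~ Binomial(n=6, p=0.43).

For a Binomial distribution, the PMF gives us the probability of each outcome.

Using the PMF formula:
P(X = 0) = 0.034296

Rounded to 4 decimal places: 0.0343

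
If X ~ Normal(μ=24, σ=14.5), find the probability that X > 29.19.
0.360197

We have X ~ Normal(μ=24, σ=14.5).

P(X > 29.19) = 1 - P(X ≤ 29.19)
                = 1 - F(29.19)
                = 1 - 0.639803
                = 0.360197

So there's approximately a 36.0% chance that X exceeds 29.19.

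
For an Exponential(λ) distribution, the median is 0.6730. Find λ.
λ = 1.0299

For X ~ Exponential(λ), the CDF is F(x) = 1 - e^(-λx).
The median m satisfies F(m) = 0.5:
1 - e^(-λm) = 0.5
e^(-λm) = 0.5
λm = ln(2)
m = ln(2) / λ

Given m = 0.6730:
λ = ln(2) / 0.6730 = 0.693147 / 0.6730 = 1.0299

Verification: ln(2) / 1.0299 = 0.6730 ✓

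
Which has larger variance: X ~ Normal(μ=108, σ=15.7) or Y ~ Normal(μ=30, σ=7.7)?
X has larger variance (246.4900 > 59.2900)

Compute the variance for each distribution:

X ~ Normal(μ=108, σ=15.7):
Var(X) = 246.4900

Y ~ Normal(μ=30, σ=7.7):
Var(Y) = 59.2900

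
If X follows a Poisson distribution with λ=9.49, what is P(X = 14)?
0.041674

We have X ~ Poisson(λ=9.49).

For a Poisson distribution, the PMF gives us the probability of each outcome.

Using the PMF formula:
P(X = 14) = 0.041674

Rounded to 4 decimal places: 0.0417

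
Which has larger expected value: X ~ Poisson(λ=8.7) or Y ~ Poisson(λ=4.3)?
X has larger mean (8.7000 > 4.3000)

Compute the expected value for each distribution:

X ~ Poisson(λ=8.7):
E[X] = 8.7000

Y ~ Poisson(λ=4.3):
E[Y] = 4.3000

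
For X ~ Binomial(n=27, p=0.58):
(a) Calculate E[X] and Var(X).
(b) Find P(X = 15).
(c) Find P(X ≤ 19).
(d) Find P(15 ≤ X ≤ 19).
(a) E[X] = 15.6600, Var(X) = 6.5772
(b) P(X = 15) = 0.148101
(c) P(X ≤ 19) = 0.935411
(d) P(15 ≤ X ≤ 19) = 0.612493

We have X ~ Binomial(n=27, p=0.58).

(a) Moments:
E[X] = 15.6600
Var(X) = 6.5772
σ = √Var(X) = 2.5646

(b) Point probability using PMF:
P(X = 15) = 0.148101

(c) Cumulative probability using CDF:
P(X ≤ 19) = F(19) = 0.935411

(d) Range probability:
P(15 ≤ X ≤ 19) = P(X ≤ 19) - P(X ≤ 14)
                   = F(19) - F(14)
                   = 0.935411 - 0.322918
                   = 0.612493

This means approximately 61.2% of outcomes fall in the interval [15, 19].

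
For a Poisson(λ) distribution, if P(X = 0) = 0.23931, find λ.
λ = 1.4300

For a Poisson(λ) distribution, the PMF at 0 is:
P(X = 0) = λ^0 e^(-λ) / 0! = e^(-λ)

Given P(X = 0) = 0.23931:
e^(-λ) = 0.23931
-λ = ln(0.23931)
λ = -ln(0.23931) = 1.4300

Verification: e^(-1.4300) = 0.23931 ✓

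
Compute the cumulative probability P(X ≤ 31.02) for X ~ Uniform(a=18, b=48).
0.434000

We have X ~ Uniform(a=18, b=48).

The CDF gives us P(X ≤ k).

Using the CDF:
P(X ≤ 31.02) = 0.434000

This means there's approximately a 43.4% chance that X is at most 31.02.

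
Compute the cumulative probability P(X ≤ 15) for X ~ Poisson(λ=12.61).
0.797022

We have X ~ Poisson(λ=12.61).

The CDF gives us P(X ≤ k).

Using the CDF:
P(X ≤ 15) = 0.797022

This means there's approximately a 79.7% chance that X is at most 15.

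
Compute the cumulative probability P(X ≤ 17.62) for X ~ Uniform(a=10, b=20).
0.762000

We have X ~ Uniform(a=10, b=20).

The CDF gives us P(X ≤ k).

Using the CDF:
P(X ≤ 17.62) = 0.762000

This means there's approximately a 76.2% chance that X is at most 17.62.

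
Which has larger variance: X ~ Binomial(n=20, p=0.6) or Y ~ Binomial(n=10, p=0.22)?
X has larger variance (4.8000 > 1.7160)

Compute the variance for each distribution:

X ~ Binomial(n=20, p=0.6):
Var(X) = 4.8000

Y ~ Binomial(n=10, p=0.22):
Var(Y) = 1.7160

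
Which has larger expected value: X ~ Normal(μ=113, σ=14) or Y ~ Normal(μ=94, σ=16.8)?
X has larger mean (113.0000 > 94.0000)

Compute the expected value for each distribution:

X ~ Normal(μ=113, σ=14):
E[X] = 113.0000

Y ~ Normal(μ=94, σ=16.8):
E[Y] = 94.0000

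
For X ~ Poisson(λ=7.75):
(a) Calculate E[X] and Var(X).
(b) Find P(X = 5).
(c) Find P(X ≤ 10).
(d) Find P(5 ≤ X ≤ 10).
(a) E[X] = 7.7500, Var(X) = 7.7500
(b) P(X = 5) = 0.100356
(c) P(X ≤ 10) = 0.839903
(d) P(5 ≤ X ≤ 10) = 0.725034

We have X ~ Poisson(λ=7.75).

(a) Moments:
E[X] = 7.7500
Var(X) = 7.7500
σ = √Var(X) = 2.7839

(b) Point probability using PMF:
P(X = 5) = 0.100356

(c) Cumulative probability using CDF:
P(X ≤ 10) = F(10) = 0.839903

(d) Range probability:
P(5 ≤ X ≤ 10) = P(X ≤ 10) - P(X ≤ 4)
                   = F(10) - F(4)
                   = 0.839903 - 0.114868
                   = 0.725034

This means approximately 72.5% of outcomes fall in the interval [5, 10].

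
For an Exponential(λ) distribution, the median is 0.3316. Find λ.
λ = 2.0903

For X ~ Exponential(λ), the CDF is F(x) = 1 - e^(-λx).
The median m satisfies F(m) = 0.5:
1 - e^(-λm) = 0.5
e^(-λm) = 0.5
λm = ln(2)
m = ln(2) / λ

Given m = 0.3316:
λ = ln(2) / 0.3316 = 0.693147 / 0.3316 = 2.0903

Verification: ln(2) / 2.0903 = 0.3316 ✓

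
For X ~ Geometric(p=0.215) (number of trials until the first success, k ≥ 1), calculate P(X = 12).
0.014997

We have X ~ Geometric(p=0.215) (number of trials until the first success, k ≥ 1).

For a Geometric distribution, the PMF gives us the probability of each outcome.

Using the PMF formula:
P(X = 12) = 0.014997

Rounded to 4 decimal places: 0.0150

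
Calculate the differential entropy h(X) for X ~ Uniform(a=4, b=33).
3.3673 nats

We have X ~ Uniform(a=4, b=33).

The differential entropy measures the uncertainty or information content of the distribution.

For a Uniform distribution with a=4, b=33:
h(X) = 3.3673 nats

(In bits, this would be 4.8580 bits.)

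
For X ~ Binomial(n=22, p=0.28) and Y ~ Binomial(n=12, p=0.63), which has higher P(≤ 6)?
X has higher probability (P(X ≤ 6) = 0.5774 > P(Y ≤ 6) = 0.2588)

Compute P(≤ 6) for each distribution:

X ~ Binomial(n=22, p=0.28):
P(X ≤ 6) = 0.5774

Y ~ Binomial(n=12, p=0.63):
P(Y ≤ 6) = 0.2588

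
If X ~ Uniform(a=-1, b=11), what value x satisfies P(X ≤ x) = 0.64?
6.6800

We have X ~ Uniform(a=-1, b=11).

We want to find x such that P(X ≤ x) = 0.64.

This is the 64th percentile, which means 64% of values fall below this point.

Using the inverse CDF (quantile function):
x = F⁻¹(0.64) = 6.6800

Verification: P(X ≤ 6.6800) = 0.64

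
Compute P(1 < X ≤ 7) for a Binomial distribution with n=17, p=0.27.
0.904342

We have X ~ Binomial(n=17, p=0.27).

To find P(1 < X ≤ 7), we use:
P(1 < X ≤ 7) = P(X ≤ 7) - P(X ≤ 1)
                 = F(7) - F(1)
                 = 0.938942 - 0.034600
                 = 0.904342

So there's approximately a 90.4% chance that X falls in this range.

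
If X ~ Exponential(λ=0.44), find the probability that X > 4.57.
0.133882

We have X ~ Exponential(λ=0.44).

P(X > 4.57) = 1 - P(X ≤ 4.57)
                = 1 - F(4.57)
                = 1 - 0.866118
                = 0.133882

So there's approximately a 13.4% chance that X exceeds 4.57.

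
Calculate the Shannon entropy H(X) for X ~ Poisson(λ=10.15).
2.5690 nats

We have X ~ Poisson(λ=10.15).

The Shannon entropy measures the uncertainty or information content of the distribution.

For a Poisson distribution with λ=10.15:
H(X) = 2.5690 nats

(In bits, this would be 3.7063 bits.)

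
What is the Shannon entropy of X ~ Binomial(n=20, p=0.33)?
2.1595 nats

We have X ~ Binomial(n=20, p=0.33).

The Shannon entropy measures the uncertainty or information content of the distribution.

For a Binomial distribution with n=20, p=0.33:
H(X) = 2.1595 nats

(In bits, this would be 3.1155 bits.)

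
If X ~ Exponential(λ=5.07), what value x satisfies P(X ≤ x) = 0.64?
0.2015

We have X ~ Exponential(λ=5.07).

We want to find x such that P(X ≤ x) = 0.64.

This is the 64th percentile, which means 64% of values fall below this point.

Using the inverse CDF (quantile function):
x = F⁻¹(0.64) = 0.2015

Verification: P(X ≤ 0.2015) = 0.64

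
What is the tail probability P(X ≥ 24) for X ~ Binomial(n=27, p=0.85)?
0.407183

We have X ~ Binomial(n=27, p=0.85).

For discrete distributions, P(X ≥ 24) = 1 - P(X ≤ 23).

P(X ≤ 23) = 0.592817
P(X ≥ 24) = 1 - 0.592817 = 0.407183

So there's approximately a 40.7% chance that X is at least 24.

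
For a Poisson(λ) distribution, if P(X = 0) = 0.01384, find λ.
λ = 4.2802

For a Poisson(λ) distribution, the PMF at 0 is:
P(X = 0) = λ^0 e^(-λ) / 0! = e^(-λ)

Given P(X = 0) = 0.01384:
e^(-λ) = 0.01384
-λ = ln(0.01384)
λ = -ln(0.01384) = 4.2802

Verification: e^(-4.2802) = 0.01384 ✓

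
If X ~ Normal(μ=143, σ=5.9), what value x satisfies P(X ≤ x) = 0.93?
151.7072

We have X ~ Normal(μ=143, σ=5.9).

We want to find x such that P(X ≤ x) = 0.93.

This is the 93rd percentile, which means 93% of values fall below this point.

Using the inverse CDF (quantile function):
x = F⁻¹(0.93) = 151.7072

Verification: P(X ≤ 151.7072) = 0.93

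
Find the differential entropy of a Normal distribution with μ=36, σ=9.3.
3.6490 nats

We have X ~ Normal(μ=36, σ=9.3).

The differential entropy measures the uncertainty or information content of the distribution.

For a Normal distribution with μ=36, σ=9.3:
h(X) = 3.6490 nats

(In bits, this would be 5.2643 bits.)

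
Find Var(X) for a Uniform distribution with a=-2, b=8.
8.3333

We have X ~ Uniform(a=-2, b=8).

For a Uniform distribution with a=-2, b=8:
Var(X) = 8.3333

The variance measures the spread of the distribution around the mean.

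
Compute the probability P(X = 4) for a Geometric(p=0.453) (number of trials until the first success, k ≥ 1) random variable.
0.074141

We have X ~ Geometric(p=0.453) (number of trials until the first success, k ≥ 1).

For a Geometric distribution, the PMF gives us the probability of each outcome.

Using the PMF formula:
P(X = 4) = 0.074141

Rounded to 4 decimal places: 0.0741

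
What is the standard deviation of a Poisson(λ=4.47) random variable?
2.1142

We have X ~ Poisson(λ=4.47).

For a Poisson distribution with λ=4.47:
σ = √Var(X) = 2.1142

The standard deviation is the square root of the variance.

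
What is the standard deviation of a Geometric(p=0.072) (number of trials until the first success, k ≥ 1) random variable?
13.3795

We have X ~ Geometric(p=0.072) (number of trials until the first success, k ≥ 1).

For a Geometric distribution with p=0.072 (number of trials until the first success, k ≥ 1):
σ = √Var(X) = 13.3795

The standard deviation is the square root of the variance.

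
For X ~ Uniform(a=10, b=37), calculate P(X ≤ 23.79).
0.510741

We have X ~ Uniform(a=10, b=37).

The CDF gives us P(X ≤ k).

Using the CDF:
P(X ≤ 23.79) = 0.510741

This means there's approximately a 51.1% chance that X is at most 23.79.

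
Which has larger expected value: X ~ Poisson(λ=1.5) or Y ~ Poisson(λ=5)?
Y has larger mean (5.0000 > 1.5000)

Compute the expected value for each distribution:

X ~ Poisson(λ=1.5):
E[X] = 1.5000

Y ~ Poisson(λ=5):
E[Y] = 5.0000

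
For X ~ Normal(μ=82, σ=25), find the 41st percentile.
76.3114

We have X ~ Normal(μ=82, σ=25).

We want to find x such that P(X ≤ x) = 0.41.

This is the 41st percentile, which means 41% of values fall below this point.

Using the inverse CDF (quantile function):
x = F⁻¹(0.41) = 76.3114

Verification: P(X ≤ 76.3114) = 0.41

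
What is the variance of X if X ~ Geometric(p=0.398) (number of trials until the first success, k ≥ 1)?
3.8004

We have X ~ Geometric(p=0.398) (number of trials until the first success, k ≥ 1).

For a Geometric distribution with p=0.398 (number of trials until the first success, k ≥ 1):
Var(X) = 3.8004

The variance measures the spread of the distribution around the mean.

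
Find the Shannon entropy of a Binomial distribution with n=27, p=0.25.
2.2251 nats

We have X ~ Binomial(n=27, p=0.25).

The Shannon entropy measures the uncertainty or information content of the distribution.

For a Binomial distribution with n=27, p=0.25:
H(X) = 2.2251 nats

(In bits, this would be 3.2101 bits.)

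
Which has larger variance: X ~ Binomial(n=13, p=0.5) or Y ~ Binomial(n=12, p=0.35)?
X has larger variance (3.2500 > 2.7300)

Compute the variance for each distribution:

X ~ Binomial(n=13, p=0.5):
Var(X) = 3.2500

Y ~ Binomial(n=12, p=0.35):
Var(Y) = 2.7300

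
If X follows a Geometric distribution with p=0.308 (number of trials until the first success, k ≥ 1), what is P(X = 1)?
0.308000

We have X ~ Geometric(p=0.308) (number of trials until the first success, k ≥ 1).

For a Geometric distribution, the PMF gives us the probability of each outcome.

Using the PMF formula:
P(X = 1) = 0.308000

Rounded to 4 decimal places: 0.3080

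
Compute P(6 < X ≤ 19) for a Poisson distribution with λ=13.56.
0.921505

We have X ~ Poisson(λ=13.56).

To find P(6 < X ≤ 19), we use:
P(6 < X ≤ 19) = P(X ≤ 19) - P(X ≤ 6)
                 = F(19) - F(6)
                 = 0.940078 - 0.018573
                 = 0.921505

So there's approximately a 92.2% chance that X falls in this range.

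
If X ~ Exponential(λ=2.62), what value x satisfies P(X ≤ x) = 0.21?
0.0900

We have X ~ Exponential(λ=2.62).

We want to find x such that P(X ≤ x) = 0.21.

This is the 21st percentile, which means 21% of values fall below this point.

Using the inverse CDF (quantile function):
x = F⁻¹(0.21) = 0.0900

Verification: P(X ≤ 0.0900) = 0.21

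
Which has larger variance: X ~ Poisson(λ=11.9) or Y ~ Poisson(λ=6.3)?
X has larger variance (11.9000 > 6.3000)

Compute the variance for each distribution:

X ~ Poisson(λ=11.9):
Var(X) = 11.9000

Y ~ Poisson(λ=6.3):
Var(Y) = 6.3000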